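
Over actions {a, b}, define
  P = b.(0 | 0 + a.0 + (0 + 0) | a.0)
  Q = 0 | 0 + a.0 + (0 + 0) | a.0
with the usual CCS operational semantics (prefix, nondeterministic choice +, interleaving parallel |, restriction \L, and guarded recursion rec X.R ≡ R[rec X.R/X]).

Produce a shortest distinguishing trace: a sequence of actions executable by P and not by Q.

P's transition system — 4 states:
  u0 = b.(0 | 0 + a.0 + (0 + 0) | a.0) | -b-> u1
  u1 = 0 | 0 + a.0 + (0 + 0) | a.0 | -a-> u2, -a-> u3
  u2 = (0 + 0) | 0 | stopped
  u3 = 0 | stopped
Q's transition system — 3 states:
  v0 = 0 | 0 + a.0 + (0 + 0) | a.0 | -a-> v1, -a-> v2
  v1 = (0 + 0) | 0 | stopped
  v2 = 0 | stopped
Run σ = ⟨b⟩ on P: start {u0}
  [1] b ⇒ {u1}
  ✓ P
Run σ = ⟨b⟩ on Q: start {v0}
  [1] b ⇒ no successor for Q

b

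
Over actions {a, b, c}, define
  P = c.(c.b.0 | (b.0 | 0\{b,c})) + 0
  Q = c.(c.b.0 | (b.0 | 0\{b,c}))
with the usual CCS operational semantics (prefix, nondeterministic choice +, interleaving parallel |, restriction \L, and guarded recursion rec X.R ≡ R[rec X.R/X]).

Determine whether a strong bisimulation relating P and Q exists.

Reachable graph of P (7 states):
  m0 = c.(c.b.0 | (b.0 | 0\{b,c})) + 0 ⊢ ··c··> m1
  m1 = c.b.0 | (b.0 | 0\{b,c}) ⊢ ··b··> m2, ··c··> m3
  m2 = c.b.0 | (0 | 0\{b,c}) ⊢ ··c··> m4
  m3 = b.0 | (b.0 | 0\{b,c}) ⊢ ··b··> m4, ··b··> m5
  m4 = b.0 | (0 | 0\{b,c}) ⊢ ··b··> m6
  m5 = 0 | (b.0 | 0\{b,c}) ⊢ ··b··> m6
  m6 = 0 | (0 | 0\{b,c}) ⊢ deadlocked
Reachable graph of Q (7 states):
  n0 = c.(c.b.0 | (b.0 | 0\{b,c})) ⊢ ··c··> n1
  n1 = c.b.0 | (b.0 | 0\{b,c}) ⊢ ··b··> n2, ··c··> n3
  n2 = c.b.0 | (0 | 0\{b,c}) ⊢ ··c··> n4
  n3 = b.0 | (b.0 | 0\{b,c}) ⊢ ··b··> n4, ··b··> n5
  n4 = b.0 | (0 | 0\{b,c}) ⊢ ··b··> n6
  n5 = 0 | (b.0 | 0\{b,c}) ⊢ ··b··> n6
  n6 = 0 | (0 | 0\{b,c}) ⊢ deadlocked
Coarsest stable partition (strong bisimilarity classes):
  B0 = {m0, n0}
  B1 = {m1, n1}
  B2 = {m2, n2}
  B3 = {m4, m5, n4, n5}
  B4 = {m6, n6}
  B5 = {m3, n3}
m0 ∈ B0, n0 ∈ B0 → same block

bisimilar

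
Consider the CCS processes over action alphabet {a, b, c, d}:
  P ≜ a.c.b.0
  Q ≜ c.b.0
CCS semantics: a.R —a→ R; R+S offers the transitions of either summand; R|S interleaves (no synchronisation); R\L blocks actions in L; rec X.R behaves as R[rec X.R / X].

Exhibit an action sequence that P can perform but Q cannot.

a

P's transition system — 4 states:
  m0 = a.c.b.0 | --a--▸ m1
  m1 = c.b.0 | --c--▸ m2
  m2 = b.0 | --b--▸ m3
  m3 = 0 | ∅
Q's transition system — 3 states:
  n0 = c.b.0 | --c--▸ n1
  n1 = b.0 | --b--▸ n2
  n2 = 0 | ∅
Executing a from P (initial set {m0}):
  after a @ step 1: {m1}
  P completes σ.
Executing a from Q (initial set {n0}):
  after a @ step 1: no successor for Q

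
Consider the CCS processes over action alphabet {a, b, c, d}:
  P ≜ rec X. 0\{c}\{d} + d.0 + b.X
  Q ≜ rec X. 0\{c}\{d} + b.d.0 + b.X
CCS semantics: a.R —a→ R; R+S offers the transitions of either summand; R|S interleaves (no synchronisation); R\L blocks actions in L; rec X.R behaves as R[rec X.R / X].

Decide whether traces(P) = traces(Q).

NO — witness ⟨d⟩

LTS(P): 2 reachable states
  s0 = rec X. 0\{c}\{d} + d.0 + b.X → -b-> s0, -d-> s1
  s1 = 0 → stopped
LTS(Q): 3 reachable states
  t0 = rec X. 0\{c}\{d} + b.d.0 + b.X → -b-> t0, -b-> t1
  t1 = d.0 → -d-> t2
  t2 = 0 → stopped
Run σ = ⟨d⟩ on P: start {s0}
  step 1 (d): {s1}
  P completes σ.
Run σ = ⟨d⟩ on Q: start {t0}
  step 1 (d): ∅ (Q stuck)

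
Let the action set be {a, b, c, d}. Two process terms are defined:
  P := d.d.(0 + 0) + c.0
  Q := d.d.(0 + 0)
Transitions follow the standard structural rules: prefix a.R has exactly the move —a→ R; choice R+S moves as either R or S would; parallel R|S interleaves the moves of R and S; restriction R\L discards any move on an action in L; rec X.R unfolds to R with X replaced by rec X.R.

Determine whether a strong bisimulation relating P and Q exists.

not bisimilar

Reachable graph of P (4 states):
  s0 = d.d.(0 + 0) + c.0 → =c=> s1, =d=> s2
  s1 = 0 → stopped
  s2 = d.(0 + 0) → =d=> s3
  s3 = 0 + 0 → stopped
Reachable graph of Q (3 states):
  t0 = d.d.(0 + 0) → =d=> t1
  t1 = d.(0 + 0) → =d=> t2
  t2 = 0 + 0 → stopped
Coarsest stable partition (strong bisimilarity classes):
  B0 = {s0}
  B1 = {s2, t1}
  B2 = {s1, s3, t2}
  B3 = {t0}
s0 ∈ B0, t0 ∈ B3 → different blocks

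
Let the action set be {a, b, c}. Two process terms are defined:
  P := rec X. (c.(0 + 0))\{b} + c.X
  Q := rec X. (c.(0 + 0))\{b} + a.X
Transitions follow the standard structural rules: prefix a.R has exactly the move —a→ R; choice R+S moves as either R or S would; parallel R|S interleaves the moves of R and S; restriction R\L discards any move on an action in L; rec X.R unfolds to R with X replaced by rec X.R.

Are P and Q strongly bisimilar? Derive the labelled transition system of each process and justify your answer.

P ≁ Q

Reachable graph of P (2 states):
  u0 = rec X. (c.(0 + 0))\{b} + c.X | --c--▸ u0, --c--▸ u1
  u1 = (0 + 0)\{b} | ∅
Reachable graph of Q (2 states):
  v0 = rec X. (c.(0 + 0))\{b} + a.X | --a--▸ v0, --c--▸ v1
  v1 = (0 + 0)\{b} | ∅
Partition-refinement fixed point:
  B0 = {u0}
  B1 = {u1, v1}
  B2 = {v0}
u0 ∈ B0, v0 ∈ B2 → different blocks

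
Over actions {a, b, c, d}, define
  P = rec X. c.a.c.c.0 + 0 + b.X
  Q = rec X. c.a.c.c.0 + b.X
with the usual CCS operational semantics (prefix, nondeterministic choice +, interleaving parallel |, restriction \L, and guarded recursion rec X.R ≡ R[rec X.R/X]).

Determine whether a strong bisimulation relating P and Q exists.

P ~ Q

P's transition system — 5 states:
  m0 = rec X. c.a.c.c.0 + 0 + b.X :: -b-> m0, -c-> m1
  m1 = a.c.c.0 :: -a-> m2
  m2 = c.c.0 :: -c-> m3
  m3 = c.0 :: -c-> m4
  m4 = 0 :: ·
Q's transition system — 5 states:
  n0 = rec X. c.a.c.c.0 + b.X :: -b-> n0, -c-> n1
  n1 = a.c.c.0 :: -a-> n2
  n2 = c.c.0 :: -c-> n3
  n3 = c.0 :: -c-> n4
  n4 = 0 :: ·
Partition-refinement fixed point:
  B0 = {m0, n0}
  B1 = {m1, n1}
  B2 = {m2, n2}
  B3 = {m3, n3}
  B4 = {m4, n4}
m0 ∈ B0, n0 ∈ B0 → same block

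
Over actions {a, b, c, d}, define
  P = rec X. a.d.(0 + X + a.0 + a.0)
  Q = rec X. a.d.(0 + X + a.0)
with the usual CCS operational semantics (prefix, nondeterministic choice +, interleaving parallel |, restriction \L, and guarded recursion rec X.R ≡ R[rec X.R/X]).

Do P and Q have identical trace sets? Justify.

Reachable graph of P (4 states):
  u0 = rec X. a.d.(0 + X + a.0 + a.0) → —a→ u1
  u1 = d.(0 + (rec X. a.d.(0 + X + a.0 + a.0)) + a.0 + a.0) → —d→ u2
  u2 = 0 + (rec X. a.d.(0 + X + a.0 + a.0)) + a.0 + a.0 → —a→ u1, —a→ u3
  u3 = 0 → ∅
Reachable graph of Q (4 states):
  v0 = rec X. a.d.(0 + X + a.0) → —a→ v1
  v1 = d.(0 + (rec X. a.d.(0 + X + a.0)) + a.0) → —d→ v2
  v2 = 0 + (rec X. a.d.(0 + X + a.0)) + a.0 → —a→ v1, —a→ v3
  v3 = 0 → ∅
Coarsest stable partition (strong bisimilarity classes):
  B0 = {u0, v0}
  B1 = {u1, v1}
  B2 = {u2, v2}
  B3 = {u3, v3}
u0 ∈ B0, v0 ∈ B0 → same block
Bisimilar ⇒ trace-equivalent.

traces(P) = traces(Q)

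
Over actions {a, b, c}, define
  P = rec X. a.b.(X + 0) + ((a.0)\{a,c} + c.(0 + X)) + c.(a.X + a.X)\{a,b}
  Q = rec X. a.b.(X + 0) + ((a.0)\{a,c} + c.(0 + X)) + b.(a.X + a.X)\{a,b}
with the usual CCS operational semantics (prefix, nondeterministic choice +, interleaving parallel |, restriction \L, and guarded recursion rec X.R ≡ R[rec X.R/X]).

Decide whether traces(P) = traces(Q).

NO — witness ⟨b⟩

Reachable graph of P (5 states):
  u0 = rec X. a.b.(X + 0) + ((a.0)\{a,c} + c.(0 + X)) + c.(a.X + a.X)\{a,b} ⊢ --a--▸ u1, --c--▸ u2, --c--▸ u3
  u1 = b.((rec X. a.b.(X + 0) + ((a.0)\{a,c} + c.(0 + X)) + c.(a.X + a.X)\{a,b}) + 0) ⊢ --b--▸ u4
  u2 = (a.(rec X. a.b.(X + 0) + ((a.0)\{a,c} + c.(0 + X)) + c.(a.X + a.X)\{a,b}) + a.(rec X. a.b.(X + 0) + ((a.0)\{a,c} + c.(0 + X)) + c.(a.X + a.X)\{a,b}))\{a,b} ⊢ ·
  u3 = 0 + (rec X. a.b.(X + 0) + ((a.0)\{a,c} + c.(0 + X)) + c.(a.X + a.X)\{a,b}) ⊢ --a--▸ u1, --c--▸ u2, --c--▸ u3
  u4 = (rec X. a.b.(X + 0) + ((a.0)\{a,c} + c.(0 + X)) + c.(a.X + a.X)\{a,b}) + 0 ⊢ --a--▸ u1, --c--▸ u2, --c--▸ u3
Reachable graph of Q (5 states):
  v0 = rec X. a.b.(X + 0) + ((a.0)\{a,c} + c.(0 + X)) + b.(a.X + a.X)\{a,b} ⊢ --a--▸ v1, --b--▸ v2, --c--▸ v3
  v1 = b.((rec X. a.b.(X + 0) + ((a.0)\{a,c} + c.(0 + X)) + b.(a.X + a.X)\{a,b}) + 0) ⊢ --b--▸ v4
  v2 = (a.(rec X. a.b.(X + 0) + ((a.0)\{a,c} + c.(0 + X)) + b.(a.X + a.X)\{a,b}) + a.(rec X. a.b.(X + 0) + ((a.0)\{a,c} + c.(0 + X)) + b.(a.X + a.X)\{a,b}))\{a,b} ⊢ ·
  v3 = 0 + (rec X. a.b.(X + 0) + ((a.0)\{a,c} + c.(0 + X)) + b.(a.X + a.X)\{a,b}) ⊢ --a--▸ v1, --b--▸ v2, --c--▸ v3
  v4 = (rec X. a.b.(X + 0) + ((a.0)\{a,c} + c.(0 + X)) + b.(a.X + a.X)\{a,b}) + 0 ⊢ --a--▸ v1, --b--▸ v2, --c--▸ v3
Executing b from Q (initial set {v0}):
  [1] b ⇒ {v2}
  — Q admits the full trace.
Executing b from P (initial set {u0}):
  [1] b ⇒ ∅ (P stuck)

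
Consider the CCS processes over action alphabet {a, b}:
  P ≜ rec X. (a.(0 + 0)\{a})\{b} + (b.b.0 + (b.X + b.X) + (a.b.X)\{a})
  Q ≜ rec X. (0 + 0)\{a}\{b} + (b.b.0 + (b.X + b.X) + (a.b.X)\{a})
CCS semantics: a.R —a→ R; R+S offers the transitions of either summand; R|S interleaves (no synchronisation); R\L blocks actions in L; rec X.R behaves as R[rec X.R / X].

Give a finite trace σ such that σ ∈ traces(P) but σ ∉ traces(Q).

a

LTS(P): 4 reachable states
  m0 = rec X. (a.(0 + 0)\{a})\{b} + (b.b.0 + (b.X + b.X) + (a.b.X)\{a}) has moves -a-> m1, -b-> m0, -b-> m2
  m1 = (0 + 0)\{a}\{b} has moves ·
  m2 = b.0 has moves -b-> m3
  m3 = 0 has moves ·
LTS(Q): 3 reachable states
  n0 = rec X. (0 + 0)\{a}\{b} + (b.b.0 + (b.X + b.X) + (a.b.X)\{a}) has moves -b-> n0, -b-> n1
  n1 = b.0 has moves -b-> n2
  n2 = 0 has moves ·
Executing a from P (initial set {m0}):
  after a @ step 1: {m1}
  — P admits the full trace.
Executing a from Q (initial set {n0}):
  after a @ step 1: ∅  — Q cannot continue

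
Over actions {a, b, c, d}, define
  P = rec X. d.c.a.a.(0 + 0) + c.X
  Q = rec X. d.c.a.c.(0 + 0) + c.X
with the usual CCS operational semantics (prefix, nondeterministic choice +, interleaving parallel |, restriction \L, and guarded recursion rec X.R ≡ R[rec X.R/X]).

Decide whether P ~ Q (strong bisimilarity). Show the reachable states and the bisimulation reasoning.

P's transition system — 5 states:
  p0 = rec X. d.c.a.a.(0 + 0) + c.X ⊢ --c--▸ p0, --d--▸ p1
  p1 = c.a.a.(0 + 0) ⊢ --c--▸ p2
  p2 = a.a.(0 + 0) ⊢ --a--▸ p3
  p3 = a.(0 + 0) ⊢ --a--▸ p4
  p4 = 0 + 0 ⊢ ·
Q's transition system — 5 states:
  q0 = rec X. d.c.a.c.(0 + 0) + c.X ⊢ --c--▸ q0, --d--▸ q1
  q1 = c.a.c.(0 + 0) ⊢ --c--▸ q2
  q2 = a.c.(0 + 0) ⊢ --a--▸ q3
  q3 = c.(0 + 0) ⊢ --c--▸ q4
  q4 = 0 + 0 ⊢ ·
Bisimilarity quotient blocks:
  B0 = {p0}
  B1 = {p1}
  B2 = {p2}
  B3 = {p3}
  B4 = {p4, q4}
  B5 = {q0}
  B6 = {q1}
  B7 = {q2}
  B8 = {q3}
p0 ∈ B0, q0 ∈ B5 → different blocks

not bisimilar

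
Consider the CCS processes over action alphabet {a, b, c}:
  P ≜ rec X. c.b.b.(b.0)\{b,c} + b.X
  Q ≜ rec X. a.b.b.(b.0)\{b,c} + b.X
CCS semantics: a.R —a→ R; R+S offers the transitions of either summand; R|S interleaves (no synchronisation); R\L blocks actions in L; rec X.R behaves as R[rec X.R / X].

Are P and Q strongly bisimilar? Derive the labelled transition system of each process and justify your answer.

LTS(P): 4 reachable states
  m0 = rec X. c.b.b.(b.0)\{b,c} + b.X has moves —b→ m0, —c→ m1
  m1 = b.b.(b.0)\{b,c} has moves —b→ m2
  m2 = b.(b.0)\{b,c} has moves —b→ m3
  m3 = (b.0)\{b,c} has moves stopped
LTS(Q): 4 reachable states
  n0 = rec X. a.b.b.(b.0)\{b,c} + b.X has moves —a→ n1, —b→ n0
  n1 = b.b.(b.0)\{b,c} has moves —b→ n2
  n2 = b.(b.0)\{b,c} has moves —b→ n3
  n3 = (b.0)\{b,c} has moves stopped
Coarsest stable partition (strong bisimilarity classes):
  B0 = {m0}
  B1 = {m1, n1}
  B2 = {m2, n2}
  B3 = {m3, n3}
  B4 = {n0}
m0 ∈ B0, n0 ∈ B4 → different blocks

NO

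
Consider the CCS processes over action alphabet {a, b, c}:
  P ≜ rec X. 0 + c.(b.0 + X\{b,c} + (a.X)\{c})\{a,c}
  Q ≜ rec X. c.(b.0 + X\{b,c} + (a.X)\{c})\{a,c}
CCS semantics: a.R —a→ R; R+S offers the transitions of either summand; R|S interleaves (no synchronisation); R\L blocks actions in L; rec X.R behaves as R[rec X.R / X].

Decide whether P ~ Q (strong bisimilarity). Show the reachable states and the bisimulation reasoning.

YES

Reachable graph of P (3 states):
  s0 = rec X. 0 + c.(b.0 + X\{b,c} + (a.X)\{c})\{a,c} has moves --c--▸ s1
  s1 = (b.0 + (rec X. 0 + c.(b.0 + X\{b,c} + (a.X)\{c})\{a,c})\{b,c} + (a.(rec X. 0 + c.(b.0 + X\{b,c} + (a.X)\{c})\{a,c}))\{c})\{a,c} has moves --b--▸ s2
  s2 = 0\{a,c} has moves ·
Reachable graph of Q (3 states):
  t0 = rec X. c.(b.0 + X\{b,c} + (a.X)\{c})\{a,c} has moves --c--▸ t1
  t1 = (b.0 + (rec X. c.(b.0 + X\{b,c} + (a.X)\{c})\{a,c})\{b,c} + (a.(rec X. c.(b.0 + X\{b,c} + (a.X)\{c})\{a,c}))\{c})\{a,c} has moves --b--▸ t2
  t2 = 0\{a,c} has moves ·
Bisimilarity quotient blocks:
  B0 = {s0, t0}
  B1 = {s1, t1}
  B2 = {s2, t2}
s0 ∈ B0, t0 ∈ B0 → same block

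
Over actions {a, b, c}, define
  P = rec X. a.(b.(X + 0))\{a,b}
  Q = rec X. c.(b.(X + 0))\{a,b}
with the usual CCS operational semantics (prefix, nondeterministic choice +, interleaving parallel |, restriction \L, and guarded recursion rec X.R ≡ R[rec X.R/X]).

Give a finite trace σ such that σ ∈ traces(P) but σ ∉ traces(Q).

a

LTS(P): 2 reachable states
  p0 = rec X. a.(b.(X + 0))\{a,b} has moves ··a··> p1
  p1 = (b.((rec X. a.(b.(X + 0))\{a,b}) + 0))\{a,b} has moves ∅
LTS(Q): 2 reachable states
  q0 = rec X. c.(b.(X + 0))\{a,b} has moves ··c··> q1
  q1 = (b.((rec X. c.(b.(X + 0))\{a,b}) + 0))\{a,b} has moves ∅
Trace ⟨a⟩ through P, begin at {p0}:
  [1] a ⇒ {p1}
  P completes σ.
Trace ⟨a⟩ through Q, begin at {q0}:
  [1] a ⇒ no successor for Q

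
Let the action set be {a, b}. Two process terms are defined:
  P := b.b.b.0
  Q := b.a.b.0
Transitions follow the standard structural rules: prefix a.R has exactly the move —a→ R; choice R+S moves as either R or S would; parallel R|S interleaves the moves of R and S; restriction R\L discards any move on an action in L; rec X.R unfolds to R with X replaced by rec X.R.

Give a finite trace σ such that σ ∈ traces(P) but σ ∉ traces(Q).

bb

Reachable graph of P (4 states):
  s0 = b.b.b.0 ⊢ ··b··> s1
  s1 = b.b.0 ⊢ ··b··> s2
  s2 = b.0 ⊢ ··b··> s3
  s3 = 0 ⊢ stopped
Reachable graph of Q (4 states):
  t0 = b.a.b.0 ⊢ ··b··> t1
  t1 = a.b.0 ⊢ ··a··> t2
  t2 = b.0 ⊢ ··b··> t3
  t3 = 0 ⊢ stopped
Executing bb from P (initial set {s0}):
  [1] b ⇒ {s1}
  [2] b ⇒ {s2}
  ✓ P
Executing bb from Q (initial set {t0}):
  [1] b ⇒ {t1}
  [2] b ⇒ ∅  — Q cannot continue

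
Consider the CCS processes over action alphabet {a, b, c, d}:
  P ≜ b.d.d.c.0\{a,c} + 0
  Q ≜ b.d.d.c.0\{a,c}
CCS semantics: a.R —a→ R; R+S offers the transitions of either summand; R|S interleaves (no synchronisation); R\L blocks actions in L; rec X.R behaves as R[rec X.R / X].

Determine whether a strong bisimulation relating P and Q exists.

P's transition system — 5 states:
  s0 = b.d.d.c.0\{a,c} + 0 has moves ··b··> s1
  s1 = d.d.c.0\{a,c} has moves ··d··> s2
  s2 = d.c.0\{a,c} has moves ··d··> s3
  s3 = c.0\{a,c} has moves ··c··> s4
  s4 = 0\{a,c} has moves (no moves)
Q's transition system — 5 states:
  t0 = b.d.d.c.0\{a,c} has moves ··b··> t1
  t1 = d.d.c.0\{a,c} has moves ··d··> t2
  t2 = d.c.0\{a,c} has moves ··d··> t3
  t3 = c.0\{a,c} has moves ··c··> t4
  t4 = 0\{a,c} has moves (no moves)
Partition-refinement fixed point:
  B0 = {s0, t0}
  B1 = {s1, t1}
  B2 = {s2, t2}
  B3 = {s3, t3}
  B4 = {s4, t4}
s0 ∈ B0, t0 ∈ B0 → same block

YES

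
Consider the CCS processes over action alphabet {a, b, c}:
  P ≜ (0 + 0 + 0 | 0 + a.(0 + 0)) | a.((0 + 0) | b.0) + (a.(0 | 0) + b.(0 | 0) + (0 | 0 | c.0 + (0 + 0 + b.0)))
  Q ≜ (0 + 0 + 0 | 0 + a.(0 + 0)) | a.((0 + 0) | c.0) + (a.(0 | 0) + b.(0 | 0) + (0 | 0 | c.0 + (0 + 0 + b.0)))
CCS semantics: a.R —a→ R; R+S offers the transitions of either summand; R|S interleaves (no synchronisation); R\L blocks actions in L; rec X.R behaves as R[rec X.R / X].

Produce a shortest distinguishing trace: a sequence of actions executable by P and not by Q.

Reachable graph of P (9 states):
  s0 = (0 + 0 + 0 | 0 + a.(0 + 0)) | a.((0 + 0) | b.0) + (a.(0 | 0) + b.(0 | 0) + (0 | 0 | c.0 + (0 + 0 + b.0))) has moves ··a··> s1, ··a··> s2, ··a··> s3, ··b··> s3, ··b··> s4, ··c··> s5
  s1 = (0 + 0 + 0 | 0 + a.(0 + 0)) | ((0 + 0) | b.0) has moves ··a··> s6, ··b··> s7
  s2 = (0 + 0) | a.((0 + 0) | b.0) has moves ··a··> s6
  s3 = 0 | 0 has moves (no moves)
  s4 = 0 has moves (no moves)
  s5 = 0 | 0 | 0 has moves (no moves)
  s6 = (0 + 0) | ((0 + 0) | b.0) has moves ··b··> s8
  s7 = (0 + 0 + 0 | 0 + a.(0 + 0)) | ((0 + 0) | 0) has moves ··a··> s8
  s8 = (0 + 0) | ((0 + 0) | 0) has moves (no moves)
Reachable graph of Q (9 states):
  t0 = (0 + 0 + 0 | 0 + a.(0 + 0)) | a.((0 + 0) | c.0) + (a.(0 | 0) + b.(0 | 0) + (0 | 0 | c.0 + (0 + 0 + b.0))) has moves ··a··> t1, ··a··> t2, ··a··> t3, ··b··> t3, ··b··> t4, ··c··> t5
  t1 = (0 + 0 + 0 | 0 + a.(0 + 0)) | ((0 + 0) | c.0) has moves ··a··> t6, ··c··> t7
  t2 = (0 + 0) | a.((0 + 0) | c.0) has moves ··a··> t6
  t3 = 0 | 0 has moves (no moves)
  t4 = 0 has moves (no moves)
  t5 = 0 | 0 | 0 has moves (no moves)
  t6 = (0 + 0) | ((0 + 0) | c.0) has moves ··c··> t8
  t7 = (0 + 0 + 0 | 0 + a.(0 + 0)) | ((0 + 0) | 0) has moves ··a··> t8
  t8 = (0 + 0) | ((0 + 0) | 0) has moves (no moves)
Executing ab from P (initial set {s0}):
  after a @ step 1: {s1, s2, s3}
  after b @ step 2: {s7}
  ✓ P
Executing ab from Q (initial set {t0}):
  after a @ step 1: {t1, t2, t3}
  after b @ step 2: ∅ (Q stuck)

ab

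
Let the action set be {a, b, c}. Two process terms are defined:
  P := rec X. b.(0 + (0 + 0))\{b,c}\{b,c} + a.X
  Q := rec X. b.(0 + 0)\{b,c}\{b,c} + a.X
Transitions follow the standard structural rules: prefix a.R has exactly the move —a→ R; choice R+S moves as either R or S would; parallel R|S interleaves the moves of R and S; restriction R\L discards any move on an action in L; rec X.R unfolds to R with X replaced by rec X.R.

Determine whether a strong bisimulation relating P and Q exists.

LTS(P): 2 reachable states
  m0 = rec X. b.(0 + (0 + 0))\{b,c}\{b,c} + a.X :: ··a··> m0, ··b··> m1
  m1 = (0 + (0 + 0))\{b,c}\{b,c} :: ∅
LTS(Q): 2 reachable states
  n0 = rec X. b.(0 + 0)\{b,c}\{b,c} + a.X :: ··a··> n0, ··b··> n1
  n1 = (0 + 0)\{b,c}\{b,c} :: ∅
Bisimilarity quotient blocks:
  B0 = {m0, n0}
  B1 = {m1, n1}
m0 ∈ B0, n0 ∈ B0 → same block

YES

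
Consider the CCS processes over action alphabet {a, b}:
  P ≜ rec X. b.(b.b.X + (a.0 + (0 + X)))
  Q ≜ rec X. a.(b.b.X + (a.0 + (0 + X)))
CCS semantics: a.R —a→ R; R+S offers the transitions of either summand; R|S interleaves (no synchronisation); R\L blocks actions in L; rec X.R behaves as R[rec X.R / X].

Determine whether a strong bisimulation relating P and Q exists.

NO

LTS(P): 4 reachable states
  u0 = rec X. b.(b.b.X + (a.0 + (0 + X))) ⊢ —b→ u1
  u1 = b.b.(rec X. b.(b.b.X + (a.0 + (0 + X)))) + (a.0 + (0 + (rec X. b.(b.b.X + (a.0 + (0 + X)))))) ⊢ —a→ u2, —b→ u1, —b→ u3
  u2 = 0 ⊢ ·
  u3 = b.(rec X. b.(b.b.X + (a.0 + (0 + X)))) ⊢ —b→ u0
LTS(Q): 4 reachable states
  v0 = rec X. a.(b.b.X + (a.0 + (0 + X))) ⊢ —a→ v1
  v1 = b.b.(rec X. a.(b.b.X + (a.0 + (0 + X)))) + (a.0 + (0 + (rec X. a.(b.b.X + (a.0 + (0 + X)))))) ⊢ —a→ v1, —a→ v2, —b→ v3
  v2 = 0 ⊢ ·
  v3 = b.(rec X. a.(b.b.X + (a.0 + (0 + X)))) ⊢ —b→ v0
Bisimilarity quotient blocks:
  B0 = {u0}
  B1 = {u1}
  B2 = {u3}
  B3 = {u2, v2}
  B4 = {v0}
  B5 = {v1}
  B6 = {v3}
u0 ∈ B0, v0 ∈ B4 → different blocks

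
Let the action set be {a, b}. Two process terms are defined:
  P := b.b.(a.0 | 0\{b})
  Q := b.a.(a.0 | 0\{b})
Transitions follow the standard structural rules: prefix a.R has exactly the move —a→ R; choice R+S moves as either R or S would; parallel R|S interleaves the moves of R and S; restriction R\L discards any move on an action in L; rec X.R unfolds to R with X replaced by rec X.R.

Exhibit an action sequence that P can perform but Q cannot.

Reachable graph of P (4 states):
  u0 = b.b.(a.0 | 0\{b}) | ··b··> u1
  u1 = b.(a.0 | 0\{b}) | ··b··> u2
  u2 = a.0 | 0\{b} | ··a··> u3
  u3 = 0 | 0\{b} | stopped
Reachable graph of Q (4 states):
  v0 = b.a.(a.0 | 0\{b}) | ··b··> v1
  v1 = a.(a.0 | 0\{b}) | ··a··> v2
  v2 = a.0 | 0\{b} | ··a··> v3
  v3 = 0 | 0\{b} | stopped
Run σ = ⟨bb⟩ on P: start {u0}
  after b @ step 1: {u1}
  after b @ step 2: {u2}
  P completes σ.
Run σ = ⟨bb⟩ on Q: start {v0}
  after b @ step 1: {v1}
  after b @ step 2: ∅ (Q stuck)

bb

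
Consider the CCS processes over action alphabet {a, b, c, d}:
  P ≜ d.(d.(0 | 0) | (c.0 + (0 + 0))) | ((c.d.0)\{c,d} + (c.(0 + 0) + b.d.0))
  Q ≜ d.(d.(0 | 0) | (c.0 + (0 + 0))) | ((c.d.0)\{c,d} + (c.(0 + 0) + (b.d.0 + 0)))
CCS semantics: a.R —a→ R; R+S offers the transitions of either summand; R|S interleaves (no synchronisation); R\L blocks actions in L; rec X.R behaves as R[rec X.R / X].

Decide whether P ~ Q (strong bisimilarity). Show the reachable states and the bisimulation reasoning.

Reachable graph of P (20 states):
  s0 = d.(d.(0 | 0) | (c.0 + (0 + 0))) | ((c.d.0)\{c,d} + (c.(0 + 0) + b.d.0)) has moves —b→ s1, —c→ s2, —d→ s3
  s1 = d.(d.(0 | 0) | (c.0 + (0 + 0))) | d.0 has moves —d→ s4, —d→ s5
  s2 = d.(d.(0 | 0) | (c.0 + (0 + 0))) | (0 + 0) has moves —d→ s6
  s3 = d.(0 | 0) | (c.0 + (0 + 0)) | ((c.d.0)\{c,d} + (c.(0 + 0) + b.d.0)) has moves —b→ s4, —c→ s6, —c→ s7, —d→ s8
  s4 = d.(0 | 0) | (c.0 + (0 + 0)) | d.0 has moves —c→ s9, —d→ s10, —d→ s11
  s5 = d.(d.(0 | 0) | (c.0 + (0 + 0))) | 0 has moves —d→ s11
  s6 = d.(0 | 0) | (c.0 + (0 + 0)) | (0 + 0) has moves —c→ s12, —d→ s13
  s7 = d.(0 | 0) | 0 | ((c.d.0)\{c,d} + (c.(0 + 0) + b.d.0)) has moves —b→ s9, —c→ s12, —d→ s14
  s8 = 0 | 0 | (c.0 + (0 + 0)) | ((c.d.0)\{c,d} + (c.(0 + 0) + b.d.0)) has moves —b→ s10, —c→ s13, —c→ s14
  s9 = d.(0 | 0) | 0 | d.0 has moves —d→ s15, —d→ s16
  s10 = 0 | 0 | (c.0 + (0 + 0)) | d.0 has moves —c→ s15, —d→ s17
  s11 = d.(0 | 0) | (c.0 + (0 + 0)) | 0 has moves —c→ s16, —d→ s17
  s12 = d.(0 | 0) | 0 | (0 + 0) has moves —d→ s18
  s13 = 0 | 0 | (c.0 + (0 + 0)) | (0 + 0) has moves —c→ s18
  s14 = 0 | 0 | 0 | ((c.d.0)\{c,d} + (c.(0 + 0) + b.d.0)) has moves —b→ s15, —c→ s18
  s15 = 0 | 0 | 0 | d.0 has moves —d→ s19
  s16 = d.(0 | 0) | 0 | 0 has moves —d→ s19
  s17 = 0 | 0 | (c.0 + (0 + 0)) | 0 has moves —c→ s19
  s18 = 0 | 0 | 0 | (0 + 0) has moves ∅
  s19 = 0 | 0 | 0 | 0 has moves ∅
Reachable graph of Q (20 states):
  t0 = d.(d.(0 | 0) | (c.0 + (0 + 0))) | ((c.d.0)\{c,d} + (c.(0 + 0) + (b.d.0 + 0))) has moves —b→ t1, —c→ t2, —d→ t3
  t1 = d.(d.(0 | 0) | (c.0 + (0 + 0))) | d.0 has moves —d→ t4, —d→ t5
  t2 = d.(d.(0 | 0) | (c.0 + (0 + 0))) | (0 + 0) has moves —d→ t6
  t3 = d.(0 | 0) | (c.0 + (0 + 0)) | ((c.d.0)\{c,d} + (c.(0 + 0) + (b.d.0 + 0))) has moves —b→ t4, —c→ t6, —c→ t7, —d→ t8
  t4 = d.(0 | 0) | (c.0 + (0 + 0)) | d.0 has moves —c→ t9, —d→ t10, —d→ t11
  t5 = d.(d.(0 | 0) | (c.0 + (0 + 0))) | 0 has moves —d→ t11
  t6 = d.(0 | 0) | (c.0 + (0 + 0)) | (0 + 0) has moves —c→ t12, —d→ t13
  t7 = d.(0 | 0) | 0 | ((c.d.0)\{c,d} + (c.(0 + 0) + (b.d.0 + 0))) has moves —b→ t9, —c→ t12, —d→ t14
  t8 = 0 | 0 | (c.0 + (0 + 0)) | ((c.d.0)\{c,d} + (c.(0 + 0) + (b.d.0 + 0))) has moves —b→ t10, —c→ t13, —c→ t14
  t9 = d.(0 | 0) | 0 | d.0 has moves —d→ t15, —d→ t16
  t10 = 0 | 0 | (c.0 + (0 + 0)) | d.0 has moves —c→ t15, —d→ t17
  t11 = d.(0 | 0) | (c.0 + (0 + 0)) | 0 has moves —c→ t16, —d→ t17
  t12 = d.(0 | 0) | 0 | (0 + 0) has moves —d→ t18
  t13 = 0 | 0 | (c.0 + (0 + 0)) | (0 + 0) has moves —c→ t18
  t14 = 0 | 0 | 0 | ((c.d.0)\{c,d} + (c.(0 + 0) + (b.d.0 + 0))) has moves —b→ t15, —c→ t18
  t15 = 0 | 0 | 0 | d.0 has moves —d→ t19
  t16 = d.(0 | 0) | 0 | 0 has moves —d→ t19
  t17 = 0 | 0 | (c.0 + (0 + 0)) | 0 has moves —c→ t19
  t18 = 0 | 0 | 0 | (0 + 0) has moves ∅
  t19 = 0 | 0 | 0 | 0 has moves ∅
Partition-refinement fixed point:
  B0 = {s0, t0}
  B1 = {s2, s5, t2, t5}
  B2 = {s10, s11, s6, t10, t11, t6}
  B3 = {s13, s17, t13, t17}
  B4 = {s18, s19, t18, t19}
  B5 = {s12, s15, s16, t12, t15, t16}
  B6 = {s1, t1}
  B7 = {s4, t4}
  B8 = {s9, t9}
  B9 = {s3, t3}
  B10 = {s8, t8}
  B11 = {s14, t14}
  B12 = {s7, t7}
s0 ∈ B0, t0 ∈ B0 → same block

P ~ Q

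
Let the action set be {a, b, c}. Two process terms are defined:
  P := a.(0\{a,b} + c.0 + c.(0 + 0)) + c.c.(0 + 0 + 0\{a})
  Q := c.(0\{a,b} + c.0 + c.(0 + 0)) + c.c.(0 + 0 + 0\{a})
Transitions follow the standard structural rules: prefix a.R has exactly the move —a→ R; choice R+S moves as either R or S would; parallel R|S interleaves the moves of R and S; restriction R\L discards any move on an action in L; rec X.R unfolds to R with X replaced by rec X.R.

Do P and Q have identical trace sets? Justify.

LTS(P): 6 reachable states
  m0 = a.(0\{a,b} + c.0 + c.(0 + 0)) + c.c.(0 + 0 + 0\{a}) → =a=> m1, =c=> m2
  m1 = 0\{a,b} + c.0 + c.(0 + 0) → =c=> m3, =c=> m4
  m2 = c.(0 + 0 + 0\{a}) → =c=> m5
  m3 = 0 → ∅
  m4 = 0 + 0 → ∅
  m5 = 0 + 0 + 0\{a} → ∅
LTS(Q): 6 reachable states
  n0 = c.(0\{a,b} + c.0 + c.(0 + 0)) + c.c.(0 + 0 + 0\{a}) → =c=> n1, =c=> n2
  n1 = 0\{a,b} + c.0 + c.(0 + 0) → =c=> n3, =c=> n4
  n2 = c.(0 + 0 + 0\{a}) → =c=> n5
  n3 = 0 → ∅
  n4 = 0 + 0 → ∅
  n5 = 0 + 0 + 0\{a} → ∅
Run σ = ⟨a⟩ on P: start {m0}
  [1] a ⇒ {m1}
  P completes σ.
Run σ = ⟨a⟩ on Q: start {n0}
  [1] a ⇒ no successor for Q

NO — witness ⟨a⟩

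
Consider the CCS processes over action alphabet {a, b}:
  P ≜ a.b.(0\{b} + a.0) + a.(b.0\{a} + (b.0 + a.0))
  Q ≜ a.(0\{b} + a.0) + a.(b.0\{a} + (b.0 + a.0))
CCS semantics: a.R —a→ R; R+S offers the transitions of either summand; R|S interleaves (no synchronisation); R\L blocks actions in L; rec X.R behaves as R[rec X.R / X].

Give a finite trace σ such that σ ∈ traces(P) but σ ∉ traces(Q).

aba

LTS(P): 6 reachable states
  u0 = a.b.(0\{b} + a.0) + a.(b.0\{a} + (b.0 + a.0)) ⊢ --a--▸ u1, --a--▸ u2
  u1 = b.(0\{b} + a.0) ⊢ --b--▸ u3
  u2 = b.0\{a} + (b.0 + a.0) ⊢ --a--▸ u4, --b--▸ u4, --b--▸ u5
  u3 = 0\{b} + a.0 ⊢ --a--▸ u4
  u4 = 0 ⊢ ·
  u5 = 0\{a} ⊢ ·
LTS(Q): 5 reachable states
  v0 = a.(0\{b} + a.0) + a.(b.0\{a} + (b.0 + a.0)) ⊢ --a--▸ v1, --a--▸ v2
  v1 = 0\{b} + a.0 ⊢ --a--▸ v3
  v2 = b.0\{a} + (b.0 + a.0) ⊢ --a--▸ v3, --b--▸ v3, --b--▸ v4
  v3 = 0 ⊢ ·
  v4 = 0\{a} ⊢ ·
Trace ⟨aba⟩ through P, begin at {u0}:
  after a @ step 1: {u1, u2}
  after b @ step 2: {u3, u4, u5}
  after a @ step 3: {u4}
  P completes σ.
Trace ⟨aba⟩ through Q, begin at {v0}:
  after a @ step 1: {v1, v2}
  after b @ step 2: {v3, v4}
  after a @ step 3: ∅  — Q cannot continue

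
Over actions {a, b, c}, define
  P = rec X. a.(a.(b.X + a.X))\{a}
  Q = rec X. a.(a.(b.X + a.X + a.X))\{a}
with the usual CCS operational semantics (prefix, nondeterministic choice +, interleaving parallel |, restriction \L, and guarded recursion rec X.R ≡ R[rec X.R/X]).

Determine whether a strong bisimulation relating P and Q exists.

Reachable graph of P (2 states):
  p0 = rec X. a.(a.(b.X + a.X))\{a} ⊢ =a=> p1
  p1 = (a.(b.(rec X. a.(a.(b.X + a.X))\{a}) + a.(rec X. a.(a.(b.X + a.X))\{a})))\{a} ⊢ ·
Reachable graph of Q (2 states):
  q0 = rec X. a.(a.(b.X + a.X + a.X))\{a} ⊢ =a=> q1
  q1 = (a.(b.(rec X. a.(a.(b.X + a.X + a.X))\{a}) + a.(rec X. a.(a.(b.X + a.X + a.X))\{a}) + a.(rec X. a.(a.(b.X + a.X + a.X))\{a})))\{a} ⊢ ·
Partition-refinement fixed point:
  B0 = {p0, q0}
  B1 = {p1, q1}
p0 ∈ B0, q0 ∈ B0 → same block

P ~ Q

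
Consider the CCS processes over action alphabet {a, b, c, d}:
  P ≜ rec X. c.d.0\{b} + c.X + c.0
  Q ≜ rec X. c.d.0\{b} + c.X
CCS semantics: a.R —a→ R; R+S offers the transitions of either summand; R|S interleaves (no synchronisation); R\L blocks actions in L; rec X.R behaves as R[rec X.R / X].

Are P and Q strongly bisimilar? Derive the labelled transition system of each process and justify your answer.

LTS(P): 4 reachable states
  u0 = rec X. c.d.0\{b} + c.X + c.0 :: --c--▸ u0, --c--▸ u1, --c--▸ u2
  u1 = 0 :: stopped
  u2 = d.0\{b} :: --d--▸ u3
  u3 = 0\{b} :: stopped
LTS(Q): 3 reachable states
  v0 = rec X. c.d.0\{b} + c.X :: --c--▸ v0, --c--▸ v1
  v1 = d.0\{b} :: --d--▸ v2
  v2 = 0\{b} :: stopped
Coarsest stable partition (strong bisimilarity classes):
  B0 = {u0}
  B1 = {u2, v1}
  B2 = {u1, u3, v2}
  B3 = {v0}
u0 ∈ B0, v0 ∈ B3 → different blocks

not bisimilar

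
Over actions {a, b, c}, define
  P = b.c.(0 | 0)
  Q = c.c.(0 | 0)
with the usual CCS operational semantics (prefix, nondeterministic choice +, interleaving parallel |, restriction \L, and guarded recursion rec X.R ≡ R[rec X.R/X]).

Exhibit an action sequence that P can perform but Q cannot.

b

Reachable graph of P (3 states):
  s0 = b.c.(0 | 0) ⊢ =b=> s1
  s1 = c.(0 | 0) ⊢ =c=> s2
  s2 = 0 | 0 ⊢ (no moves)
Reachable graph of Q (3 states):
  t0 = c.c.(0 | 0) ⊢ =c=> t1
  t1 = c.(0 | 0) ⊢ =c=> t2
  t2 = 0 | 0 ⊢ (no moves)
Run σ = ⟨b⟩ on P: start {s0}
  [1] b ⇒ {s1}
  — P admits the full trace.
Run σ = ⟨b⟩ on Q: start {t0}
  [1] b ⇒ no successor for Q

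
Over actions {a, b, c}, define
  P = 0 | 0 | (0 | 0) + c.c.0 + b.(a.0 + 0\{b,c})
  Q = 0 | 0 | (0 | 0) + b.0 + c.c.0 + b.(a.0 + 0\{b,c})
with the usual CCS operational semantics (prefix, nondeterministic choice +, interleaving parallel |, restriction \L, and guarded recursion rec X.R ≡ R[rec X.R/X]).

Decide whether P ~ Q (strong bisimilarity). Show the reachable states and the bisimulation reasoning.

Reachable graph of P (4 states):
  s0 = 0 | 0 | (0 | 0) + c.c.0 + b.(a.0 + 0\{b,c}) ⊢ —b→ s1, —c→ s2
  s1 = a.0 + 0\{b,c} ⊢ —a→ s3
  s2 = c.0 ⊢ —c→ s3
  s3 = 0 ⊢ ∅
Reachable graph of Q (4 states):
  t0 = 0 | 0 | (0 | 0) + b.0 + c.c.0 + b.(a.0 + 0\{b,c}) ⊢ —b→ t1, —b→ t2, —c→ t3
  t1 = 0 ⊢ ∅
  t2 = a.0 + 0\{b,c} ⊢ —a→ t1
  t3 = c.0 ⊢ —c→ t1
Coarsest stable partition (strong bisimilarity classes):
  B0 = {s0}
  B1 = {s1, t2}
  B2 = {s3, t1}
  B3 = {s2, t3}
  B4 = {t0}
s0 ∈ B0, t0 ∈ B4 → different blocks

NO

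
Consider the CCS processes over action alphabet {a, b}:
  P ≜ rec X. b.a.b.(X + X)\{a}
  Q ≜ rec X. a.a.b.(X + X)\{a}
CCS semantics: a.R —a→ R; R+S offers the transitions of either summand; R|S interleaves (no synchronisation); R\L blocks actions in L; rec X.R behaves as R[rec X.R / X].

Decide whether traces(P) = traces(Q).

P's transition system — 5 states:
  u0 = rec X. b.a.b.(X + X)\{a} → =b=> u1
  u1 = a.b.((rec X. b.a.b.(X + X)\{a}) + (rec X. b.a.b.(X + X)\{a}))\{a} → =a=> u2
  u2 = b.((rec X. b.a.b.(X + X)\{a}) + (rec X. b.a.b.(X + X)\{a}))\{a} → =b=> u3
  u3 = ((rec X. b.a.b.(X + X)\{a}) + (rec X. b.a.b.(X + X)\{a}))\{a} → =b=> u4
  u4 = (a.b.((rec X. b.a.b.(X + X)\{a}) + (rec X. b.a.b.(X + X)\{a}))\{a})\{a} → deadlocked
Q's transition system — 4 states:
  v0 = rec X. a.a.b.(X + X)\{a} → =a=> v1
  v1 = a.b.((rec X. a.a.b.(X + X)\{a}) + (rec X. a.a.b.(X + X)\{a}))\{a} → =a=> v2
  v2 = b.((rec X. a.a.b.(X + X)\{a}) + (rec X. a.a.b.(X + X)\{a}))\{a} → =b=> v3
  v3 = ((rec X. a.a.b.(X + X)\{a}) + (rec X. a.a.b.(X + X)\{a}))\{a} → deadlocked
Run σ = ⟨b⟩ on P: start {u0}
  [1] b ⇒ {u1}
  — P admits the full trace.
Run σ = ⟨b⟩ on Q: start {v0}
  [1] b ⇒ ∅ (Q stuck)

trace-distinct — witness ⟨b⟩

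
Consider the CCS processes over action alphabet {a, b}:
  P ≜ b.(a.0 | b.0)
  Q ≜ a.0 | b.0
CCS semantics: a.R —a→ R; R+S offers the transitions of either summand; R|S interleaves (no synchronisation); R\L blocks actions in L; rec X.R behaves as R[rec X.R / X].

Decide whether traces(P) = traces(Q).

trace-distinct — witness ⟨bb⟩

Reachable graph of P (5 states):
  s0 = b.(a.0 | b.0) has moves ··b··> s1
  s1 = a.0 | b.0 has moves ··a··> s2, ··b··> s3
  s2 = 0 | b.0 has moves ··b··> s4
  s3 = a.0 | 0 has moves ··a··> s4
  s4 = 0 | 0 has moves stopped
Reachable graph of Q (4 states):
  t0 = a.0 | b.0 has moves ··a··> t1, ··b··> t2
  t1 = 0 | b.0 has moves ··b··> t3
  t2 = a.0 | 0 has moves ··a··> t3
  t3 = 0 | 0 has moves stopped
Trace ⟨bb⟩ through P, begin at {s0}:
  step 1 (b): {s1}
  step 2 (b): {s3}
  ✓ P
Trace ⟨bb⟩ through Q, begin at {t0}:
  step 1 (b): {t2}
  step 2 (b): ∅  — Q cannot continue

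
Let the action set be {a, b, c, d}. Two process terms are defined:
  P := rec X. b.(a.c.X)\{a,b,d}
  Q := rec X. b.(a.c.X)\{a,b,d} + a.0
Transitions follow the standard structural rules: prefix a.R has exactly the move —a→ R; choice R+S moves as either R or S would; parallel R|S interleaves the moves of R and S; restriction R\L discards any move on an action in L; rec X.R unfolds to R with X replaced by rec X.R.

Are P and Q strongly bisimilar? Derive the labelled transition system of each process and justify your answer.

Reachable graph of P (2 states):
  u0 = rec X. b.(a.c.X)\{a,b,d} :: =b=> u1
  u1 = (a.c.(rec X. b.(a.c.X)\{a,b,d}))\{a,b,d} :: ·
Reachable graph of Q (3 states):
  v0 = rec X. b.(a.c.X)\{a,b,d} + a.0 :: =a=> v1, =b=> v2
  v1 = 0 :: ·
  v2 = (a.c.(rec X. b.(a.c.X)\{a,b,d} + a.0))\{a,b,d} :: ·
Partition-refinement fixed point:
  B0 = {u0}
  B1 = {u1, v1, v2}
  B2 = {v0}
u0 ∈ B0, v0 ∈ B2 → different blocks

NO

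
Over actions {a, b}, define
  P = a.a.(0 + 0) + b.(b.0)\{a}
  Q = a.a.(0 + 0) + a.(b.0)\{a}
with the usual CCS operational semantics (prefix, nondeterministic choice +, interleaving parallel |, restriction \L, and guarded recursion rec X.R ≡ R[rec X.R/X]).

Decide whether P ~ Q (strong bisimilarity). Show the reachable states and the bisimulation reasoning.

P ≁ Q

Reachable graph of P (5 states):
  s0 = a.a.(0 + 0) + b.(b.0)\{a} has moves —a→ s1, —b→ s2
  s1 = a.(0 + 0) has moves —a→ s3
  s2 = (b.0)\{a} has moves —b→ s4
  s3 = 0 + 0 has moves deadlocked
  s4 = 0\{a} has moves deadlocked
Reachable graph of Q (5 states):
  t0 = a.a.(0 + 0) + a.(b.0)\{a} has moves —a→ t1, —a→ t2
  t1 = (b.0)\{a} has moves —b→ t3
  t2 = a.(0 + 0) has moves —a→ t4
  t3 = 0\{a} has moves deadlocked
  t4 = 0 + 0 has moves deadlocked
Partition-refinement fixed point:
  B0 = {s0}
  B1 = {s1, t2}
  B2 = {s3, s4, t3, t4}
  B3 = {s2, t1}
  B4 = {t0}
s0 ∈ B0, t0 ∈ B4 → different blocks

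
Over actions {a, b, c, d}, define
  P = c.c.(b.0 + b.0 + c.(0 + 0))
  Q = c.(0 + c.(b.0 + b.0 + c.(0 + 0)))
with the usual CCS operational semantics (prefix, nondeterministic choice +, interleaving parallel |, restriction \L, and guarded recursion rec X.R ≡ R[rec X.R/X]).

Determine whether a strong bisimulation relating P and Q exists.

P ~ Q

LTS(P): 5 reachable states
  m0 = c.c.(b.0 + b.0 + c.(0 + 0)) → =c=> m1
  m1 = c.(b.0 + b.0 + c.(0 + 0)) → =c=> m2
  m2 = b.0 + b.0 + c.(0 + 0) → =b=> m3, =c=> m4
  m3 = 0 → stopped
  m4 = 0 + 0 → stopped
LTS(Q): 5 reachable states
  n0 = c.(0 + c.(b.0 + b.0 + c.(0 + 0))) → =c=> n1
  n1 = 0 + c.(b.0 + b.0 + c.(0 + 0)) → =c=> n2
  n2 = b.0 + b.0 + c.(0 + 0) → =b=> n3, =c=> n4
  n3 = 0 → stopped
  n4 = 0 + 0 → stopped
Partition-refinement fixed point:
  B0 = {m0, n0}
  B1 = {m1, n1}
  B2 = {m2, n2}
  B3 = {m3, m4, n3, n4}
m0 ∈ B0, n0 ∈ B0 → same block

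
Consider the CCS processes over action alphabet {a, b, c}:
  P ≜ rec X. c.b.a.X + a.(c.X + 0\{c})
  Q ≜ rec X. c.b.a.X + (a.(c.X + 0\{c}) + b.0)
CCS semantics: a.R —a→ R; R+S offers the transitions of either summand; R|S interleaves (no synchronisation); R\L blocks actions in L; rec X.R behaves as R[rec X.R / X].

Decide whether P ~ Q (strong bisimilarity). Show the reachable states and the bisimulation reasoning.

LTS(P): 4 reachable states
  u0 = rec X. c.b.a.X + a.(c.X + 0\{c}) :: -a-> u1, -c-> u2
  u1 = c.(rec X. c.b.a.X + a.(c.X + 0\{c})) + 0\{c} :: -c-> u0
  u2 = b.a.(rec X. c.b.a.X + a.(c.X + 0\{c})) :: -b-> u3
  u3 = a.(rec X. c.b.a.X + a.(c.X + 0\{c})) :: -a-> u0
LTS(Q): 5 reachable states
  v0 = rec X. c.b.a.X + (a.(c.X + 0\{c}) + b.0) :: -a-> v1, -b-> v2, -c-> v3
  v1 = c.(rec X. c.b.a.X + (a.(c.X + 0\{c}) + b.0)) + 0\{c} :: -c-> v0
  v2 = 0 :: deadlocked
  v3 = b.a.(rec X. c.b.a.X + (a.(c.X + 0\{c}) + b.0)) :: -b-> v4
  v4 = a.(rec X. c.b.a.X + (a.(c.X + 0\{c}) + b.0)) :: -a-> v0
Coarsest stable partition (strong bisimilarity classes):
  B0 = {u0}
  B1 = {u2}
  B2 = {u3}
  B3 = {u1}
  B4 = {v0}
  B5 = {v2}
  B6 = {v1}
  B7 = {v3}
  B8 = {v4}
u0 ∈ B0, v0 ∈ B4 → different blocks

NO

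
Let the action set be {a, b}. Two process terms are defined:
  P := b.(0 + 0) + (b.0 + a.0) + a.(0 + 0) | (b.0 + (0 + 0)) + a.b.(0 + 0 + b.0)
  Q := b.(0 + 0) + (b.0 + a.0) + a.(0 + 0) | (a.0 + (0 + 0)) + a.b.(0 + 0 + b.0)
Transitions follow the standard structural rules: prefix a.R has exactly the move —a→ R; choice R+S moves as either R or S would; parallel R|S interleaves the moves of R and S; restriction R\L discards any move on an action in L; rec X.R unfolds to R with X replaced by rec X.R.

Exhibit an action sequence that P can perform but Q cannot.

LTS(P): 8 reachable states
  s0 = b.(0 + 0) + (b.0 + a.0) + a.(0 + 0) | (b.0 + (0 + 0)) + a.b.(0 + 0 + b.0) ⊢ --a--▸ s1, --a--▸ s2, --a--▸ s3, --b--▸ s2, --b--▸ s4, --b--▸ s5
  s1 = (0 + 0) | (b.0 + (0 + 0)) ⊢ --b--▸ s6
  s2 = 0 ⊢ deadlocked
  s3 = b.(0 + 0 + b.0) ⊢ --b--▸ s7
  s4 = 0 + 0 ⊢ deadlocked
  s5 = a.(0 + 0) | 0 ⊢ --a--▸ s6
  s6 = (0 + 0) | 0 ⊢ deadlocked
  s7 = 0 + 0 + b.0 ⊢ --b--▸ s2
LTS(Q): 8 reachable states
  t0 = b.(0 + 0) + (b.0 + a.0) + a.(0 + 0) | (a.0 + (0 + 0)) + a.b.(0 + 0 + b.0) ⊢ --a--▸ t1, --a--▸ t2, --a--▸ t3, --a--▸ t4, --b--▸ t2, --b--▸ t5
  t1 = (0 + 0) | (a.0 + (0 + 0)) ⊢ --a--▸ t6
  t2 = 0 ⊢ deadlocked
  t3 = a.(0 + 0) | 0 ⊢ --a--▸ t6
  t4 = b.(0 + 0 + b.0) ⊢ --b--▸ t7
  t5 = 0 + 0 ⊢ deadlocked
  t6 = (0 + 0) | 0 ⊢ deadlocked
  t7 = 0 + 0 + b.0 ⊢ --b--▸ t2
Trace ⟨ba⟩ through P, begin at {s0}:
  step 1 (b): {s2, s4, s5}
  step 2 (a): {s6}
  ✓ P
Trace ⟨ba⟩ through Q, begin at {t0}:
  step 1 (b): {t2, t5}
  step 2 (a): no successor for Q

ba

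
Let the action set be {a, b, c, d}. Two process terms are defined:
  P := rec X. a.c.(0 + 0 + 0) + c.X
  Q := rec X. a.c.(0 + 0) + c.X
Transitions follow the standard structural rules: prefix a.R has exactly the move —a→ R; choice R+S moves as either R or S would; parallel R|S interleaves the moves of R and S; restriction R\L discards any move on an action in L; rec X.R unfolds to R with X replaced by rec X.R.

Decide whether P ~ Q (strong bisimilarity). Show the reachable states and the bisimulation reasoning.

P's transition system — 3 states:
  u0 = rec X. a.c.(0 + 0 + 0) + c.X has moves —a→ u1, —c→ u0
  u1 = c.(0 + 0 + 0) has moves —c→ u2
  u2 = 0 + 0 + 0 has moves ·
Q's transition system — 3 states:
  v0 = rec X. a.c.(0 + 0) + c.X has moves —a→ v1, —c→ v0
  v1 = c.(0 + 0) has moves —c→ v2
  v2 = 0 + 0 has moves ·
Bisimilarity quotient blocks:
  B0 = {u0, v0}
  B1 = {u1, v1}
  B2 = {u2, v2}
u0 ∈ B0, v0 ∈ B0 → same block

P ~ Q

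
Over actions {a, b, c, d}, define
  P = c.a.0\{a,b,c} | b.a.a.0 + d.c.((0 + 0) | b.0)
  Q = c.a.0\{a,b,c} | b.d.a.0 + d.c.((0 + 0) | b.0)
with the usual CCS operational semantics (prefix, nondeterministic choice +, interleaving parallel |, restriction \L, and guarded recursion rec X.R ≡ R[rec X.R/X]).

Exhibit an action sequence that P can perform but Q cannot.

Reachable graph of P (15 states):
  p0 = c.a.0\{a,b,c} | b.a.a.0 + d.c.((0 + 0) | b.0) | ··b··> p1, ··c··> p2, ··d··> p3
  p1 = c.a.0\{a,b,c} | a.a.0 | ··a··> p4, ··c··> p5
  p2 = a.0\{a,b,c} | b.a.a.0 | ··a··> p6, ··b··> p5
  p3 = c.((0 + 0) | b.0) | ··c··> p7
  p4 = c.a.0\{a,b,c} | a.0 | ··a··> p8, ··c··> p9
  p5 = a.0\{a,b,c} | a.a.0 | ··a··> p10, ··a··> p9
  p6 = 0\{a,b,c} | b.a.a.0 | ··b··> p10
  p7 = (0 + 0) | b.0 | ··b··> p11
  p8 = c.a.0\{a,b,c} | 0 | ··c··> p12
  p9 = a.0\{a,b,c} | a.0 | ··a··> p12, ··a··> p13
  p10 = 0\{a,b,c} | a.a.0 | ··a··> p13
  p11 = (0 + 0) | 0 | (no moves)
  p12 = a.0\{a,b,c} | 0 | ··a··> p14
  p13 = 0\{a,b,c} | a.0 | ··a··> p14
  p14 = 0\{a,b,c} | 0 | (no moves)
Reachable graph of Q (15 states):
  q0 = c.a.0\{a,b,c} | b.d.a.0 + d.c.((0 + 0) | b.0) | ··b··> q1, ··c··> q2, ··d··> q3
  q1 = c.a.0\{a,b,c} | d.a.0 | ··c··> q4, ··d··> q5
  q2 = a.0\{a,b,c} | b.d.a.0 | ··a··> q6, ··b··> q4
  q3 = c.((0 + 0) | b.0) | ··c··> q7
  q4 = a.0\{a,b,c} | d.a.0 | ··a··> q8, ··d··> q9
  q5 = c.a.0\{a,b,c} | a.0 | ··a··> q10, ··c··> q9
  q6 = 0\{a,b,c} | b.d.a.0 | ··b··> q8
  q7 = (0 + 0) | b.0 | ··b··> q11
  q8 = 0\{a,b,c} | d.a.0 | ··d··> q12
  q9 = a.0\{a,b,c} | a.0 | ··a··> q12, ··a··> q13
  q10 = c.a.0\{a,b,c} | 0 | ··c··> q13
  q11 = (0 + 0) | 0 | (no moves)
  q12 = 0\{a,b,c} | a.0 | ··a··> q14
  q13 = a.0\{a,b,c} | 0 | ··a··> q14
  q14 = 0\{a,b,c} | 0 | (no moves)
Trace ⟨ba⟩ through P, begin at {p0}:
  after b @ step 1: {p1}
  after a @ step 2: {p4}
  ✓ P
Trace ⟨ba⟩ through Q, begin at {q0}:
  after b @ step 1: {q1}
  after a @ step 2: no successor for Q

ba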